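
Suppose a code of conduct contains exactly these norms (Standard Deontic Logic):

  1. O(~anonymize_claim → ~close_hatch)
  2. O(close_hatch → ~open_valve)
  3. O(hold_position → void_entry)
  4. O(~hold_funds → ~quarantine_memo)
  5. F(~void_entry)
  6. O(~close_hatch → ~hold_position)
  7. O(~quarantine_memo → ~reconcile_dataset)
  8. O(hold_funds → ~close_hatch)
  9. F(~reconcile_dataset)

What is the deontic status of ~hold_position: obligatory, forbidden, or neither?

Premise 9 is F(~reconcile_dataset), i.e. O(reconcile_dataset).
The contrapositive of premise 7 (O(~quarantine_memo → ~reconcile_dataset)) is O(reconcile_dataset → quarantine_memo), and O(reconcile_dataset) is already established, so O(quarantine_memo).
Premise 4 is O(~hold_funds → ~quarantine_memo); contrapositively O(quarantine_memo → hold_funds). Since O(quarantine_memo) holds, K gives O(hold_funds).
Premise 8 is O(hold_funds → ~close_hatch); since O(hold_funds), deontic closure gives O(~close_hatch).
Premise 6 is O(~close_hatch → ~hold_position); since O(~close_hatch), deontic closure gives O(~hold_position).
Premises 1, 2, 3, 5 do not contribute to this derivation.
Hence ~hold_position is obligatory.

Obligatory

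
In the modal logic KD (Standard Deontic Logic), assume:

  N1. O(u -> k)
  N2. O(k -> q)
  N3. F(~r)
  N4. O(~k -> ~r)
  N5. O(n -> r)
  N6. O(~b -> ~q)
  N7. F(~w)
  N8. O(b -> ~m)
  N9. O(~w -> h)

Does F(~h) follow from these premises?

No

Premise 9 is O(~w -> h), but O(~w) is not derivable from the premises, so it does not yield O(h).
No other premise forces O(h). An ideal world satisfying every premise can still have ~h true, so F(~h) is not derivable.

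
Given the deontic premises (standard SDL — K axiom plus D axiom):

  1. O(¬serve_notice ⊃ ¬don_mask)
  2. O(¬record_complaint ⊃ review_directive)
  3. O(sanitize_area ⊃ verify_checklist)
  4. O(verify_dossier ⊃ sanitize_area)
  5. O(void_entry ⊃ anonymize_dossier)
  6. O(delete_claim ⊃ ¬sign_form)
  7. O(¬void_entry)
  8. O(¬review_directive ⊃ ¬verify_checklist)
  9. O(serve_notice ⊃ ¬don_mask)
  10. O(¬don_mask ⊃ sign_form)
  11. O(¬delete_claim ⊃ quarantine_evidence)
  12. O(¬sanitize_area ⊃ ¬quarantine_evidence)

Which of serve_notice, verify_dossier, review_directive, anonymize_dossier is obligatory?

By case analysis on ¬serve_notice: premise 1 gives O(¬serve_notice ⊃ ¬don_mask) and premise 9 gives O(serve_notice ⊃ ¬don_mask), so O(¬don_mask) either way.
With premise 10, O(¬don_mask ⊃ sign_form), the K-axiom yields O(sign_form).
Premise 6, O(delete_claim ⊃ ¬sign_form), contraposes to O(sign_form ⊃ ¬delete_claim); with O(sign_form) we get O(¬delete_claim).
Applying K to premise 11 (O(¬delete_claim ⊃ quarantine_evidence)) and O(¬delete_claim) yields O(quarantine_evidence).
Premise 12, O(¬sanitize_area ⊃ ¬quarantine_evidence), contraposes to O(quarantine_evidence ⊃ sanitize_area); with O(quarantine_evidence) we get O(sanitize_area).
With premise 3, O(sanitize_area ⊃ verify_checklist), the K-axiom yields O(verify_checklist).
Premise 8, O(¬review_directive ⊃ ¬verify_checklist), contraposes to O(verify_checklist ⊃ review_directive); with O(verify_checklist) we get O(review_directive).
So O(review_directive) holds — review_directive is obligatory. None of the other listed options is made obligatory by any chain of premises.

review_directive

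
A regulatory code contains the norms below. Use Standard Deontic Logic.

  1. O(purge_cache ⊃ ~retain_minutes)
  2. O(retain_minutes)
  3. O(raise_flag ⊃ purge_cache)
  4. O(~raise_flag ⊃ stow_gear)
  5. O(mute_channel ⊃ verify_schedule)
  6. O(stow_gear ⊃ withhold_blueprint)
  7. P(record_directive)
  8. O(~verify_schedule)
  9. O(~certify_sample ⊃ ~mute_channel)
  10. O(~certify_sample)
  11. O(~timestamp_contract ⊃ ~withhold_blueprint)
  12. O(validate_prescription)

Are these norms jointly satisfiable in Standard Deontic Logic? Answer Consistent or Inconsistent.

Consistent

Premise 5 is O(mute_channel ⊃ verify_schedule), but O(mute_channel) is not derivable from the premises, so it does not yield O(verify_schedule).
So O(verify_schedule) is not derivable, and the apparent clash with O(~verify_schedule) does not arise.
A world satisfying every obligation exists (e.g. certify_sample=false, mute_channel=false, purge_cache=false, raise_flag=false, record_directive=false, retain_minutes=true, stow_gear=true, timestamp_contract=true, validate_prescription=true, verify_schedule=false, withhold_blueprint=true); no atom is both obligatory and forbidden, so the set is consistent.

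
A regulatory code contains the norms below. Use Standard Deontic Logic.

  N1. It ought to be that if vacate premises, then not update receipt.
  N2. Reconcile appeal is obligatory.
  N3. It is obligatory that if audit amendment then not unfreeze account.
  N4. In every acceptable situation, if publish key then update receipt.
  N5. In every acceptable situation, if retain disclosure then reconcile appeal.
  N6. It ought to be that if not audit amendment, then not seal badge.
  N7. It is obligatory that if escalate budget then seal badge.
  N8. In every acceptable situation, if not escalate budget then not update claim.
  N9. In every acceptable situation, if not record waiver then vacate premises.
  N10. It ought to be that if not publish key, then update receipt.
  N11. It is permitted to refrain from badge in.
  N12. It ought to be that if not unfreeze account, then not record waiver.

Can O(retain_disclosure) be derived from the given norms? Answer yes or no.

Premise 5 is O(retain_disclosure → reconcile_appeal); even if O(reconcile_appeal) held, inferring O(retain_disclosure) would be affirming the consequent — invalid.
No other premise forces O(retain_disclosure). An ideal world satisfying every premise can still have retain_disclosure false, so O(retain_disclosure) is not derivable.

No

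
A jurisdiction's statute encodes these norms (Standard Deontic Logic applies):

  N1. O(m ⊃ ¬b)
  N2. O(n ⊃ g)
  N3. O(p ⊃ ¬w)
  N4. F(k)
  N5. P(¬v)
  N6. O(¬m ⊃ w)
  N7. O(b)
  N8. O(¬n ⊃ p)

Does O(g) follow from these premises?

Yes

Premise 7 states O(b) outright.
Premise 1 is O(m ⊃ ¬b); contrapositively O(b ⊃ ¬m). Since O(b) holds, K gives O(¬m).
Premise 6 is O(¬m ⊃ w); since O(¬m), deontic closure gives O(w).
Premise 3, O(p ⊃ ¬w), contraposes to O(w ⊃ ¬p); with O(w) we get O(¬p).
Premise 8, O(¬n ⊃ p), contraposes to O(¬p ⊃ n); with O(¬p) we get O(n).
From O(n) and premise 2, O(n ⊃ g), we obtain O(g).
Premises 4, 5 do not contribute to this derivation.
So O(g) follows.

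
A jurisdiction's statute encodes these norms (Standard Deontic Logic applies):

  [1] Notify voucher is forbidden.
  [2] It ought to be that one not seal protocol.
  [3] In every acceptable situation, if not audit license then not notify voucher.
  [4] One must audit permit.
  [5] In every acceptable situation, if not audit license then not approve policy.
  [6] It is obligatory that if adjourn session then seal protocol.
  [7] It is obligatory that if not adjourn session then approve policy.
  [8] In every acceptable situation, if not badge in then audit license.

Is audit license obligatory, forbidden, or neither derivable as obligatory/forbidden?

Premise 2 states O(¬seal_protocol) outright.
Premise 6, O(adjourn_session → seal_protocol), contraposes to O(¬seal_protocol → ¬adjourn_session); with O(¬seal_protocol) we get O(¬adjourn_session).
From O(¬adjourn_session) and premise 7, O(¬adjourn_session → approve_policy), we obtain O(approve_policy).
The contrapositive of premise 5 (O(¬audit_license → ¬approve_policy)) is O(approve_policy → audit_license), and O(approve_policy) is already established, so O(audit_license).
Premises 1, 3, 4, 8 do not contribute to this derivation.
Hence audit_license is obligatory.

Obligatory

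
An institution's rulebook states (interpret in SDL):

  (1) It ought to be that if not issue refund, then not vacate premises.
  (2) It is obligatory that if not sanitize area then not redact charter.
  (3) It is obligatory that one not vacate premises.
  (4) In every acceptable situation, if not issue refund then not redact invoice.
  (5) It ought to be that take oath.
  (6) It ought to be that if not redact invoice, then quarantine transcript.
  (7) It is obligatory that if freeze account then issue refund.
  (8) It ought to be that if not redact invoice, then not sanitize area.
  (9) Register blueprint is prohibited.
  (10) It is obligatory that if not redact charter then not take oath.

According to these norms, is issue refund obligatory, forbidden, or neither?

Premise 5 gives O(take_oath).
Premise 10, O(¬redact_charter → ¬take_oath), contraposes to O(take_oath → redact_charter); with O(take_oath) we get O(redact_charter).
Premise 2 is O(¬sanitize_area → ¬redact_charter); contrapositively O(redact_charter → sanitize_area). Since O(redact_charter) holds, K gives O(sanitize_area).
Premise 8, O(¬redact_invoice → ¬sanitize_area), contraposes to O(sanitize_area → redact_invoice); with O(sanitize_area) we get O(redact_invoice).
Premise 4 is O(¬issue_refund → ¬redact_invoice); contrapositively O(redact_invoice → issue_refund). Since O(redact_invoice) holds, K gives O(issue_refund).
Premises 1, 3, 6, 7, 9 do not contribute to this derivation.
Hence issue_refund is obligatory.

Obligatory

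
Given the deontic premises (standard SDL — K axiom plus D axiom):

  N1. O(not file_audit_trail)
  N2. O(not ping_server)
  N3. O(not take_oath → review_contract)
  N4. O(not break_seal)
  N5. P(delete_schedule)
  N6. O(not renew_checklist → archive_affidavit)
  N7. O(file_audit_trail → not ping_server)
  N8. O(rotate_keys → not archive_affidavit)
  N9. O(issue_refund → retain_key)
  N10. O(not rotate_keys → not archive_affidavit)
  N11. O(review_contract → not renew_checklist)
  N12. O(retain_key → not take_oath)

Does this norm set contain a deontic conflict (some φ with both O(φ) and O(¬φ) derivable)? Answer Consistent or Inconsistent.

Consistent

Premise 7 is O(file_audit_trail → not ping_server); even if O(not ping_server) held, inferring O(file_audit_trail) would be affirming the consequent — invalid.
So O(file_audit_trail) is not derivable, and the apparent clash with O(not file_audit_trail) does not arise.
A world satisfying every obligation exists (e.g. archive_affidavit=false, break_seal=false, delete_schedule=false, file_audit_trail=false, issue_refund=false, ping_server=false, renew_checklist=true, retain_key=false, review_contract=false, rotate_keys=false, take_oath=true); no atom is both obligatory and forbidden, so the set is consistent.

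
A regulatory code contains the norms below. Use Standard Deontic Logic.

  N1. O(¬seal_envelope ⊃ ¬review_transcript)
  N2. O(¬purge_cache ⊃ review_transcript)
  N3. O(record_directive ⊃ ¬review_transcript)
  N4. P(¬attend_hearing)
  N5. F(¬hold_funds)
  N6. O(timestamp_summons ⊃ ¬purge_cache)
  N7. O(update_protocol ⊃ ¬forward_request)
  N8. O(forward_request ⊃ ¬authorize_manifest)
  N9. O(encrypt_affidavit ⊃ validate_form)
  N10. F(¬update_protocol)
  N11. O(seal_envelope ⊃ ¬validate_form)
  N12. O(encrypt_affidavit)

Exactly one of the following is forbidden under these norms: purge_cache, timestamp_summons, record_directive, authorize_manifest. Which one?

timestamp_summons

From premise 12 we have O(encrypt_affidavit).
With premise 9, O(encrypt_affidavit ⊃ validate_form), the K-axiom yields O(validate_form).
Premise 11, O(seal_envelope ⊃ ¬validate_form), contraposes to O(validate_form ⊃ ¬seal_envelope); with O(validate_form) we get O(¬seal_envelope).
From O(¬seal_envelope) and premise 1, O(¬seal_envelope ⊃ ¬review_transcript), we obtain O(¬review_transcript).
The contrapositive of premise 2 (O(¬purge_cache ⊃ review_transcript)) is O(¬review_transcript ⊃ purge_cache), and O(¬review_transcript) is already established, so O(purge_cache).
The contrapositive of premise 6 (O(timestamp_summons ⊃ ¬purge_cache)) is O(purge_cache ⊃ ¬timestamp_summons), and O(purge_cache) is already established, so O(¬timestamp_summons).
So O(¬timestamp_summons) holds, i.e. timestamp_summons is forbidden. None of the other listed options is forbidden under the premises.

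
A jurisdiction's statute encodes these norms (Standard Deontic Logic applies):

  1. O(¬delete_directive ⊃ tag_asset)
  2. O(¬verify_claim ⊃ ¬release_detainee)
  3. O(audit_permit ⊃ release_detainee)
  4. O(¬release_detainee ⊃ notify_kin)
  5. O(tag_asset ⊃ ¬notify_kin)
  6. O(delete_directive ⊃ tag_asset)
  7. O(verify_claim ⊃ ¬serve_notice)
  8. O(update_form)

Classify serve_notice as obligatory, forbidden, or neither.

Forbidden

By case analysis on delete_directive: premise 6 gives O(delete_directive ⊃ tag_asset) and premise 1 gives O(¬delete_directive ⊃ tag_asset), so O(tag_asset) either way.
Premise 5 is O(tag_asset ⊃ ¬notify_kin); since O(tag_asset), deontic closure gives O(¬notify_kin).
Premise 4 is O(¬release_detainee ⊃ notify_kin); contrapositively O(¬notify_kin ⊃ release_detainee). Since O(¬notify_kin) holds, K gives O(release_detainee).
Premise 2 is O(¬verify_claim ⊃ ¬release_detainee); contrapositively O(release_detainee ⊃ verify_claim). Since O(release_detainee) holds, K gives O(verify_claim).
Premise 7 is O(verify_claim ⊃ ¬serve_notice); since O(verify_claim), deontic closure gives O(¬serve_notice).
Premises 3, 8 do not contribute to this derivation.
Thus O(¬serve_notice), which is F(serve_notice): serve_notice is forbidden.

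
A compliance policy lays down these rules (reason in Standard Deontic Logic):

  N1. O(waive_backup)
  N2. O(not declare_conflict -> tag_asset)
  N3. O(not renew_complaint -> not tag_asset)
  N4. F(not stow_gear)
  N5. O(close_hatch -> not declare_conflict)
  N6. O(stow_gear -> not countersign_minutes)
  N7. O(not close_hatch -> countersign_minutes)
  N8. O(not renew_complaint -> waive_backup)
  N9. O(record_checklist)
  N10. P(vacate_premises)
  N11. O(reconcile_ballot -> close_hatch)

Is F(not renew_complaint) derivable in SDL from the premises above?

Yes

F(not stow_gear) at premise 4 means O(stow_gear).
From O(stow_gear) and premise 6, O(stow_gear -> not countersign_minutes), we obtain O(not countersign_minutes).
Premise 7 is O(not close_hatch -> countersign_minutes); contrapositively O(not countersign_minutes -> close_hatch). Since O(not countersign_minutes) holds, K gives O(close_hatch).
With premise 5, O(close_hatch -> not declare_conflict), the K-axiom yields O(not declare_conflict).
Premise 2 is O(not declare_conflict -> tag_asset); since O(not declare_conflict), deontic closure gives O(tag_asset).
Premise 3 is O(not renew_complaint -> not tag_asset); contrapositively O(tag_asset -> renew_complaint). Since O(tag_asset) holds, K gives O(renew_complaint).
Premises 1, 8, 9, 10, 11 do not contribute to this derivation.
So O(renew_complaint) holds, i.e. F(not renew_complaint). The claim follows.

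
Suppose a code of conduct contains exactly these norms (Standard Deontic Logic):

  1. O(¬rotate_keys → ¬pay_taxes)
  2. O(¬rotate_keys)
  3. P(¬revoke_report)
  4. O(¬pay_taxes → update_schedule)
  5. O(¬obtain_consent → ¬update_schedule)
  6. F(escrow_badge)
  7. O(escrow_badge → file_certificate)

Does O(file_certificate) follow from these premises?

No

Premise 7 is O(escrow_badge → file_certificate), but O(escrow_badge) is not derivable from the premises, so it does not yield O(file_certificate).
No other premise forces O(file_certificate). An ideal world satisfying every premise can still have file_certificate false, so O(file_certificate) is not derivable.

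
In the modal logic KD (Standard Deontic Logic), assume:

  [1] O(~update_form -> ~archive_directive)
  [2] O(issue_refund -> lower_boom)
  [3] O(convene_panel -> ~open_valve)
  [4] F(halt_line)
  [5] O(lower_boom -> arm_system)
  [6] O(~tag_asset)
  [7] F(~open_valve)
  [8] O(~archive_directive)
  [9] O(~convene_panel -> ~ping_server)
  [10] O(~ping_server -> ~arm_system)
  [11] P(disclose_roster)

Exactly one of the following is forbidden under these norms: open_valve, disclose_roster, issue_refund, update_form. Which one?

F(~open_valve) at premise 7 means O(open_valve).
Premise 3, O(convene_panel -> ~open_valve), contraposes to O(open_valve -> ~convene_panel); with O(open_valve) we get O(~convene_panel).
Applying K to premise 9 (O(~convene_panel -> ~ping_server)) and O(~convene_panel) yields O(~ping_server).
With premise 10, O(~ping_server -> ~arm_system), the K-axiom yields O(~arm_system).
Premise 5, O(lower_boom -> arm_system), contraposes to O(~arm_system -> ~lower_boom); with O(~arm_system) we get O(~lower_boom).
The contrapositive of premise 2 (O(issue_refund -> lower_boom)) is O(~lower_boom -> ~issue_refund), and O(~lower_boom) is already established, so O(~issue_refund).
So O(~issue_refund) holds, i.e. issue_refund is forbidden. None of the other listed options is forbidden under the premises.

issue_refund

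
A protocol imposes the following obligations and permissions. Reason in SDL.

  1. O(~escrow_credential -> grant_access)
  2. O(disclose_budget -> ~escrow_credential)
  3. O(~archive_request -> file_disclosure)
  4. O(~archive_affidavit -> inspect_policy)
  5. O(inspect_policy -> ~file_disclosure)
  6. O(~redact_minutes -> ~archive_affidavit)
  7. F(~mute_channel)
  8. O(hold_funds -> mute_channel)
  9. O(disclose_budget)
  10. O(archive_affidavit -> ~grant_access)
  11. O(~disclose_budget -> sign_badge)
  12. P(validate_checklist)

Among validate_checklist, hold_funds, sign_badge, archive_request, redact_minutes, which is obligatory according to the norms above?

archive_request

Premise 9 gives O(disclose_budget).
From O(disclose_budget) and premise 2, O(disclose_budget -> ~escrow_credential), we obtain O(~escrow_credential).
With premise 1, O(~escrow_credential -> grant_access), the K-axiom yields O(grant_access).
The contrapositive of premise 10 (O(archive_affidavit -> ~grant_access)) is O(grant_access -> ~archive_affidavit), and O(grant_access) is already established, so O(~archive_affidavit).
From O(~archive_affidavit) and premise 4, O(~archive_affidavit -> inspect_policy), we obtain O(inspect_policy).
Applying K to premise 5 (O(inspect_policy -> ~file_disclosure)) and O(inspect_policy) yields O(~file_disclosure).
The contrapositive of premise 3 (O(~archive_request -> file_disclosure)) is O(~file_disclosure -> archive_request), and O(~file_disclosure) is already established, so O(archive_request).
So O(archive_request) holds — archive_request is obligatory. None of the other listed options is made obligatory by any chain of premises.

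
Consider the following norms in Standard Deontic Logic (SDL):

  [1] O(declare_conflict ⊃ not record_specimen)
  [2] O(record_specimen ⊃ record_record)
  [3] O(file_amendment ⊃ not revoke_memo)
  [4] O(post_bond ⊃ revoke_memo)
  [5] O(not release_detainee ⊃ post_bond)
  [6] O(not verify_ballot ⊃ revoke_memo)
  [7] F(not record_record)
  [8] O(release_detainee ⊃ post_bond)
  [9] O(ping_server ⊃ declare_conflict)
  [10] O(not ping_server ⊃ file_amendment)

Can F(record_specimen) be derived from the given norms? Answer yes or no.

Premises 8 and 5 are O(release_detainee ⊃ post_bond) and O(not release_detainee ⊃ post_bond); every ideal world satisfies release_detainee or not release_detainee, so in either case post_bond holds — hence O(post_bond).
From O(post_bond) and premise 4, O(post_bond ⊃ revoke_memo), we obtain O(revoke_memo).
Premise 3 is O(file_amendment ⊃ not revoke_memo); contrapositively O(revoke_memo ⊃ not file_amendment). Since O(revoke_memo) holds, K gives O(not file_amendment).
Premise 10 is O(not ping_server ⊃ file_amendment); contrapositively O(not file_amendment ⊃ ping_server). Since O(not file_amendment) holds, K gives O(ping_server).
From O(ping_server) and premise 9, O(ping_server ⊃ declare_conflict), we obtain O(declare_conflict).
From O(declare_conflict) and premise 1, O(declare_conflict ⊃ not record_specimen), we obtain O(not record_specimen).
Premises 2, 6, 7 do not contribute to this derivation.
So O(not record_specimen) holds, i.e. F(record_specimen). The claim follows.

Yes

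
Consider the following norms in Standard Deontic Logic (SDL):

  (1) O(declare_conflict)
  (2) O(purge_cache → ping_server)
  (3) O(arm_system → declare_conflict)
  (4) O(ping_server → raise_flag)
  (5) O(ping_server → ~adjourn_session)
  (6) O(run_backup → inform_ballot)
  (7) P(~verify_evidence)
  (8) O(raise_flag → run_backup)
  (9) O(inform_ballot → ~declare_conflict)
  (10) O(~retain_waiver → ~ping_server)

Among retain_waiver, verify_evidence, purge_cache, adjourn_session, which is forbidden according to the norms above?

Premise 1 states O(declare_conflict) outright.
Premise 9 is O(inform_ballot → ~declare_conflict); contrapositively O(declare_conflict → ~inform_ballot). Since O(declare_conflict) holds, K gives O(~inform_ballot).
The contrapositive of premise 6 (O(run_backup → inform_ballot)) is O(~inform_ballot → ~run_backup), and O(~inform_ballot) is already established, so O(~run_backup).
Premise 8 is O(raise_flag → run_backup); contrapositively O(~run_backup → ~raise_flag). Since O(~run_backup) holds, K gives O(~raise_flag).
The contrapositive of premise 4 (O(ping_server → raise_flag)) is O(~raise_flag → ~ping_server), and O(~raise_flag) is already established, so O(~ping_server).
Premise 2 is O(purge_cache → ping_server); contrapositively O(~ping_server → ~purge_cache). Since O(~ping_server) holds, K gives O(~purge_cache).
So O(~purge_cache) holds, i.e. purge_cache is forbidden. None of the other listed options is forbidden under the premises.

purge_cache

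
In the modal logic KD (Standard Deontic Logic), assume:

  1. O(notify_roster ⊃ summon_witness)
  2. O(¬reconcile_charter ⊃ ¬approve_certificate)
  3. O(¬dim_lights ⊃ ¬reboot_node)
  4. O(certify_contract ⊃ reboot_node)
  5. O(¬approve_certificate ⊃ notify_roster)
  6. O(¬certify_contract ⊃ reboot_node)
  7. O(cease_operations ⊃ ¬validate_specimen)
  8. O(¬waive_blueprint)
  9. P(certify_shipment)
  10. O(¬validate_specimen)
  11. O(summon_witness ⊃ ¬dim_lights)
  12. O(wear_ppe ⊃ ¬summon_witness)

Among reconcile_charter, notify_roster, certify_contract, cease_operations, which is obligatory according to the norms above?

reconcile_charter

Premises 4 and 6 cover both cases: O(certify_contract ⊃ reboot_node) and O(¬certify_contract ⊃ reboot_node). Since certify_contract ∨ ¬certify_contract is a tautology, O(reboot_node) follows.
Premise 3 is O(¬dim_lights ⊃ ¬reboot_node); contrapositively O(reboot_node ⊃ dim_lights). Since O(reboot_node) holds, K gives O(dim_lights).
The contrapositive of premise 11 (O(summon_witness ⊃ ¬dim_lights)) is O(dim_lights ⊃ ¬summon_witness), and O(dim_lights) is already established, so O(¬summon_witness).
Premise 1 is O(notify_roster ⊃ summon_witness); contrapositively O(¬summon_witness ⊃ ¬notify_roster). Since O(¬summon_witness) holds, K gives O(¬notify_roster).
Premise 5 is O(¬approve_certificate ⊃ notify_roster); contrapositively O(¬notify_roster ⊃ approve_certificate). Since O(¬notify_roster) holds, K gives O(approve_certificate).
Premise 2 is O(¬reconcile_charter ⊃ ¬approve_certificate); contrapositively O(approve_certificate ⊃ reconcile_charter). Since O(approve_certificate) holds, K gives O(reconcile_charter).
So O(reconcile_charter) holds — reconcile_charter is obligatory. None of the other listed options is made obligatory by any chain of premises.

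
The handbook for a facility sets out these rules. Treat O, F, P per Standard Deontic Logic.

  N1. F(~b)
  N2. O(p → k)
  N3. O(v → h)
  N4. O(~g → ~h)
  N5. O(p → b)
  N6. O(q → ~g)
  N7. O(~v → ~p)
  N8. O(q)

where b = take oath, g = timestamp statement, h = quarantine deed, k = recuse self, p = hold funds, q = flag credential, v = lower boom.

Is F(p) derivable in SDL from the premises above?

Premise 8 gives O(q).
With premise 6, O(q → ~g), the K-axiom yields O(~g).
Applying K to premise 4 (O(~g → ~h)) and O(~g) yields O(~h).
Premise 3 is O(v → h); contrapositively O(~h → ~v). Since O(~h) holds, K gives O(~v).
Applying K to premise 7 (O(~v → ~p)) and O(~v) yields O(~p).
Premises 1, 2, 5 do not contribute to this derivation.
So O(~p) holds, i.e. F(p). The claim follows.

Yes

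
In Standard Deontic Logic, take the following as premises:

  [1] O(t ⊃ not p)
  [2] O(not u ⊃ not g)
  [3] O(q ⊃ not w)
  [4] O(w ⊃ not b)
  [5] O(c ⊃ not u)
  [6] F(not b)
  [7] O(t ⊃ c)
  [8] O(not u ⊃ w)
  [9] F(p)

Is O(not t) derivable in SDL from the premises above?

Yes

Premise 6, F(not b), is equivalent to O(b).
Premise 4 is O(w ⊃ not b); contrapositively O(b ⊃ not w). Since O(b) holds, K gives O(not w).
The contrapositive of premise 8 (O(not u ⊃ w)) is O(not w ⊃ u), and O(not w) is already established, so O(u).
Premise 5 is O(c ⊃ not u); contrapositively O(u ⊃ not c). Since O(u) holds, K gives O(not c).
Premise 7 is O(t ⊃ c); contrapositively O(not c ⊃ not t). Since O(not c) holds, K gives O(not t).
Premises 1, 2, 3, 9 do not contribute to this derivation.
So O(not t) follows.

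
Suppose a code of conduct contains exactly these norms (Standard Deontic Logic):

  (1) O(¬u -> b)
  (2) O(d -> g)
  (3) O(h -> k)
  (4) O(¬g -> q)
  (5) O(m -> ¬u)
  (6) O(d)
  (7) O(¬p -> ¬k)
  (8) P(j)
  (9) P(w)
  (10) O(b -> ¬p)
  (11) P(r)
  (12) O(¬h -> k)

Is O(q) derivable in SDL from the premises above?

Premise 4 is O(¬g -> q), but O(¬g) is not derivable from the premises, so it does not yield O(q).
No other premise forces O(q). An ideal world satisfying every premise can still have q false, so O(q) is not derivable.

No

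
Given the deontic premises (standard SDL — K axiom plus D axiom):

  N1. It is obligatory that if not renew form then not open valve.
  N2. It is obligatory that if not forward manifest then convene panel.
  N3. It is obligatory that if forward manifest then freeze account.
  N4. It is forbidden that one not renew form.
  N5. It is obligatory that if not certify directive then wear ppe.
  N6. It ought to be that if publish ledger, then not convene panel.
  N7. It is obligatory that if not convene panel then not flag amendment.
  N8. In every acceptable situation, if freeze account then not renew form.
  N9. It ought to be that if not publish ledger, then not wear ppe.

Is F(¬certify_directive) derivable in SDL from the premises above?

Premise 4, F(¬renew_form), is equivalent to O(renew_form).
The contrapositive of premise 8 (O(freeze_account → ¬renew_form)) is O(renew_form → ¬freeze_account), and O(renew_form) is already established, so O(¬freeze_account).
The contrapositive of premise 3 (O(forward_manifest → freeze_account)) is O(¬freeze_account → ¬forward_manifest), and O(¬freeze_account) is already established, so O(¬forward_manifest).
Premise 2 is O(¬forward_manifest → convene_panel); since O(¬forward_manifest), deontic closure gives O(convene_panel).
The contrapositive of premise 6 (O(publish_ledger → ¬convene_panel)) is O(convene_panel → ¬publish_ledger), and O(convene_panel) is already established, so O(¬publish_ledger).
From O(¬publish_ledger) and premise 9, O(¬publish_ledger → ¬wear_ppe), we obtain O(¬wear_ppe).
Premise 5, O(¬certify_directive → wear_ppe), contraposes to O(¬wear_ppe → certify_directive); with O(¬wear_ppe) we get O(certify_directive).
Premises 1, 7 do not contribute to this derivation.
So O(certify_directive) holds, i.e. F(¬certify_directive). The claim follows.

Yes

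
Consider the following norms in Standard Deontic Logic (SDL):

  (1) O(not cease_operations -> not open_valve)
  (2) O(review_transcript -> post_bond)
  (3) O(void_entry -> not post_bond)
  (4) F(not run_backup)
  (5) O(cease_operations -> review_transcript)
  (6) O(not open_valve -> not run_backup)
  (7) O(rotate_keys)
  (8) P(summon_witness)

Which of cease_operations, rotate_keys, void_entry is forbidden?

void_entry

Premise 4, F(not run_backup), is equivalent to O(run_backup).
The contrapositive of premise 6 (O(not open_valve -> not run_backup)) is O(run_backup -> open_valve), and O(run_backup) is already established, so O(open_valve).
Premise 1, O(not cease_operations -> not open_valve), contraposes to O(open_valve -> cease_operations); with O(open_valve) we get O(cease_operations).
Premise 5 is O(cease_operations -> review_transcript); since O(cease_operations), deontic closure gives O(review_transcript).
With premise 2, O(review_transcript -> post_bond), the K-axiom yields O(post_bond).
Premise 3, O(void_entry -> not post_bond), contraposes to O(post_bond -> not void_entry); with O(post_bond) we get O(not void_entry).
So O(not void_entry) holds, i.e. void_entry is forbidden. None of the other listed options is forbidden under the premises.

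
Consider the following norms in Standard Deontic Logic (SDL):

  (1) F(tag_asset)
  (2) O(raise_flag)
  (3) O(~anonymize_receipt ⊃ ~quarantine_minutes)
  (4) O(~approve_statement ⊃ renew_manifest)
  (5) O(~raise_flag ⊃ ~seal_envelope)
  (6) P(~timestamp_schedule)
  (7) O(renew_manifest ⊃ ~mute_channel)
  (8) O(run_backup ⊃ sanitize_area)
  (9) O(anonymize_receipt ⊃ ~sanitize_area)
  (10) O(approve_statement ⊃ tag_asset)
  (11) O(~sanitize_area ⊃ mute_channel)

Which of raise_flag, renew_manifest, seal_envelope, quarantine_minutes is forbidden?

Premise 1, F(tag_asset), is equivalent to O(~tag_asset).
Premise 10, O(approve_statement ⊃ tag_asset), contraposes to O(~tag_asset ⊃ ~approve_statement); with O(~tag_asset) we get O(~approve_statement).
Applying K to premise 4 (O(~approve_statement ⊃ renew_manifest)) and O(~approve_statement) yields O(renew_manifest).
Premise 7 is O(renew_manifest ⊃ ~mute_channel); since O(renew_manifest), deontic closure gives O(~mute_channel).
Premise 11 is O(~sanitize_area ⊃ mute_channel); contrapositively O(~mute_channel ⊃ sanitize_area). Since O(~mute_channel) holds, K gives O(sanitize_area).
The contrapositive of premise 9 (O(anonymize_receipt ⊃ ~sanitize_area)) is O(sanitize_area ⊃ ~anonymize_receipt), and O(sanitize_area) is already established, so O(~anonymize_receipt).
Applying K to premise 3 (O(~anonymize_receipt ⊃ ~quarantine_minutes)) and O(~anonymize_receipt) yields O(~quarantine_minutes).
So O(~quarantine_minutes) holds, i.e. quarantine_minutes is forbidden. None of the other listed options is forbidden under the premises.

quarantine_minutes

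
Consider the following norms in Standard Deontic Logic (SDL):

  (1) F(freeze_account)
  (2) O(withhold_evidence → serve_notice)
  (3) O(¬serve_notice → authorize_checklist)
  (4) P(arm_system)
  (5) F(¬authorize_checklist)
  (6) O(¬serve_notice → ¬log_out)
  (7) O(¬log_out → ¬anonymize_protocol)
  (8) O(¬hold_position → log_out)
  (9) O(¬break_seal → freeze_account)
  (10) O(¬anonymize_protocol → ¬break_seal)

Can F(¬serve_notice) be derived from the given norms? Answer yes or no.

F(freeze_account) at premise 1 means O(¬freeze_account).
Premise 9, O(¬break_seal → freeze_account), contraposes to O(¬freeze_account → break_seal); with O(¬freeze_account) we get O(break_seal).
The contrapositive of premise 10 (O(¬anonymize_protocol → ¬break_seal)) is O(break_seal → anonymize_protocol), and O(break_seal) is already established, so O(anonymize_protocol).
Premise 7, O(¬log_out → ¬anonymize_protocol), contraposes to O(anonymize_protocol → log_out); with O(anonymize_protocol) we get O(log_out).
The contrapositive of premise 6 (O(¬serve_notice → ¬log_out)) is O(log_out → serve_notice), and O(log_out) is already established, so O(serve_notice).
Premises 2, 3, 4, 5, 8 do not contribute to this derivation.
So O(serve_notice) holds, i.e. F(¬serve_notice). The claim follows.

Yes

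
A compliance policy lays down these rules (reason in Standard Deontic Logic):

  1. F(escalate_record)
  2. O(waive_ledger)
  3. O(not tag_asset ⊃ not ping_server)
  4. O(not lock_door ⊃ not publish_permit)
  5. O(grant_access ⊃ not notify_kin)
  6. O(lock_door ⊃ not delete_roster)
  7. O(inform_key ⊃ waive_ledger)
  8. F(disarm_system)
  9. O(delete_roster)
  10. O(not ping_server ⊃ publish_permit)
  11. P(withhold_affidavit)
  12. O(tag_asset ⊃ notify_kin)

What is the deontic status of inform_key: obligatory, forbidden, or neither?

Premise 7 is O(inform_key ⊃ waive_ledger); even if O(waive_ledger) held, inferring O(inform_key) would be affirming the consequent — invalid.
No premise or chain of K-axiom applications forces O(inform_key), and none forces O(not inform_key). So inform_key is neither obligatory nor forbidden under these norms.

Neither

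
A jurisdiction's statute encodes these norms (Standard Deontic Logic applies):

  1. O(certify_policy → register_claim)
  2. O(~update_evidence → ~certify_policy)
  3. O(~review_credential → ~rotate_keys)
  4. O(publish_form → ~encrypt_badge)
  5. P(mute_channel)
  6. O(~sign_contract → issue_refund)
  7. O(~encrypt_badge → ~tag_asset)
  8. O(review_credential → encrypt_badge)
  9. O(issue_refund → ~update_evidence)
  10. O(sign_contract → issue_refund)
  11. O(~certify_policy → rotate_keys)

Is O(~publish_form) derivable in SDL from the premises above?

Yes

Premises 6 and 10 cover both cases: O(~sign_contract → issue_refund) and O(sign_contract → issue_refund). Since ~sign_contract ∨ sign_contract is a tautology, O(issue_refund) follows.
From O(issue_refund) and premise 9, O(issue_refund → ~update_evidence), we obtain O(~update_evidence).
Applying K to premise 2 (O(~update_evidence → ~certify_policy)) and O(~update_evidence) yields O(~certify_policy).
From O(~certify_policy) and premise 11, O(~certify_policy → rotate_keys), we obtain O(rotate_keys).
Premise 3 is O(~review_credential → ~rotate_keys); contrapositively O(rotate_keys → review_credential). Since O(rotate_keys) holds, K gives O(review_credential).
Applying K to premise 8 (O(review_credential → encrypt_badge)) and O(review_credential) yields O(encrypt_badge).
The contrapositive of premise 4 (O(publish_form → ~encrypt_badge)) is O(encrypt_badge → ~publish_form), and O(encrypt_badge) is already established, so O(~publish_form).
Premises 1, 5, 7 do not contribute to this derivation.
So O(~publish_form) follows.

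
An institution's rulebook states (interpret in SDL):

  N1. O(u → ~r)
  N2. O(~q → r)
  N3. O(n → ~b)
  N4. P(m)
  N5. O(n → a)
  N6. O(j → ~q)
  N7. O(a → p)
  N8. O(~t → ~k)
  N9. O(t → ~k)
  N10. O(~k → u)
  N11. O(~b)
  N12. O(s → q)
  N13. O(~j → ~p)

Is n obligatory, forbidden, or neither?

By case analysis on t: premise 9 gives O(t → ~k) and premise 8 gives O(~t → ~k), so O(~k) either way.
Applying K to premise 10 (O(~k → u)) and O(~k) yields O(u).
Premise 1 is O(u → ~r); since O(u), deontic closure gives O(~r).
Premise 2 is O(~q → r); contrapositively O(~r → q). Since O(~r) holds, K gives O(q).
The contrapositive of premise 6 (O(j → ~q)) is O(q → ~j), and O(q) is already established, so O(~j).
From O(~j) and premise 13, O(~j → ~p), we obtain O(~p).
Premise 7, O(a → p), contraposes to O(~p → ~a); with O(~p) we get O(~a).
Premise 5, O(n → a), contraposes to O(~a → ~n); with O(~a) we get O(~n).
Premises 3, 4, 11, 12 do not contribute to this derivation.
Thus O(~n), which is F(n): n is forbidden.

Forbidden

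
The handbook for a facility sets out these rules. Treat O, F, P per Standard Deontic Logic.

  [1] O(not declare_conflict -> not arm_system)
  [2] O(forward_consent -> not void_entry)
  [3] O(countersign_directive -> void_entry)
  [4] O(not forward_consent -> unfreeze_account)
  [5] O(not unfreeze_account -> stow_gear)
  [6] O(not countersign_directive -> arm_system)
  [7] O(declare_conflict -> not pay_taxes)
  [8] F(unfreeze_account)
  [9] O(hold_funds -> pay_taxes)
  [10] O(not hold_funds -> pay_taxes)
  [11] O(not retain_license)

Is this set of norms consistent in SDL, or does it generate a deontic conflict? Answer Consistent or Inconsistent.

Premises 9 and 10 are O(hold_funds -> pay_taxes) and O(not hold_funds -> pay_taxes); every ideal world satisfies hold_funds or not hold_funds, so in either case pay_taxes holds — hence O(pay_taxes).
The contrapositive of premise 7 (O(declare_conflict -> not pay_taxes)) is O(pay_taxes -> not declare_conflict), and O(pay_taxes) is already established, so O(not declare_conflict).
Premise 1 is O(not declare_conflict -> not arm_system); since O(not declare_conflict), deontic closure gives O(not arm_system).
Premise 6, O(not countersign_directive -> arm_system), contraposes to O(not arm_system -> countersign_directive); with O(not arm_system) we get O(countersign_directive).
With premise 3, O(countersign_directive -> void_entry), the K-axiom yields O(void_entry).
Premise 2 is O(forward_consent -> not void_entry); contrapositively O(void_entry -> not forward_consent). Since O(void_entry) holds, K gives O(not forward_consent).
Premise 4 is O(not forward_consent -> unfreeze_account); since O(not forward_consent), deontic closure gives O(unfreeze_account).
However, F(unfreeze_account) at premise 8 amounts to O(not unfreeze_account).
We now have both O(unfreeze_account) and O(not unfreeze_account) — unfreeze_account is simultaneously obligatory and forbidden, violating the D-axiom.

Inconsistent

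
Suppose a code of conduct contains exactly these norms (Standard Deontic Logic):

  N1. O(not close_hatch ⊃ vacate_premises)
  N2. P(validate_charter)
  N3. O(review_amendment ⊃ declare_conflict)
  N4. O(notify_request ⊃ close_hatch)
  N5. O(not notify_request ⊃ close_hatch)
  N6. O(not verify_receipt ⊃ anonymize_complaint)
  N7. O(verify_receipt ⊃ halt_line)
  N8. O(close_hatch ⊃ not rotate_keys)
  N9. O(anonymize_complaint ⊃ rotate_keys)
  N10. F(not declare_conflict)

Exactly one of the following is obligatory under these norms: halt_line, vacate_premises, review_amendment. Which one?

halt_line

By case analysis on not notify_request: premise 5 gives O(not notify_request ⊃ close_hatch) and premise 4 gives O(notify_request ⊃ close_hatch), so O(close_hatch) either way.
With premise 8, O(close_hatch ⊃ not rotate_keys), the K-axiom yields O(not rotate_keys).
Premise 9 is O(anonymize_complaint ⊃ rotate_keys); contrapositively O(not rotate_keys ⊃ not anonymize_complaint). Since O(not rotate_keys) holds, K gives O(not anonymize_complaint).
Premise 6, O(not verify_receipt ⊃ anonymize_complaint), contraposes to O(not anonymize_complaint ⊃ verify_receipt); with O(not anonymize_complaint) we get O(verify_receipt).
Applying K to premise 7 (O(verify_receipt ⊃ halt_line)) and O(verify_receipt) yields O(halt_line).
So O(halt_line) holds — halt_line is obligatory. None of the other listed options is made obligatory by any chain of premises.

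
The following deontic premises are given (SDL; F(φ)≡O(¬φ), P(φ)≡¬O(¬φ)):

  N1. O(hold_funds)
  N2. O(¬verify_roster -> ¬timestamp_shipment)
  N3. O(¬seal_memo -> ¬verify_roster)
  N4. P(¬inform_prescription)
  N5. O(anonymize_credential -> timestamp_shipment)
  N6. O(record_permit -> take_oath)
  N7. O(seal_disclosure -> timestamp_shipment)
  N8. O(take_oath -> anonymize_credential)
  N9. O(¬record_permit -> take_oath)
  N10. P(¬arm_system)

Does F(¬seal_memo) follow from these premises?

Premises 9 and 6 cover both cases: O(¬record_permit -> take_oath) and O(record_permit -> take_oath). Since ¬record_permit ∨ record_permit is a tautology, O(take_oath) follows.
Premise 8 is O(take_oath -> anonymize_credential); since O(take_oath), deontic closure gives O(anonymize_credential).
From O(anonymize_credential) and premise 5, O(anonymize_credential -> timestamp_shipment), we obtain O(timestamp_shipment).
The contrapositive of premise 2 (O(¬verify_roster -> ¬timestamp_shipment)) is O(timestamp_shipment -> verify_roster), and O(timestamp_shipment) is already established, so O(verify_roster).
Premise 3 is O(¬seal_memo -> ¬verify_roster); contrapositively O(verify_roster -> seal_memo). Since O(verify_roster) holds, K gives O(seal_memo).
Premises 1, 4, 7, 10 do not contribute to this derivation.
So O(seal_memo) holds, i.e. F(¬seal_memo). The claim follows.

Yes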